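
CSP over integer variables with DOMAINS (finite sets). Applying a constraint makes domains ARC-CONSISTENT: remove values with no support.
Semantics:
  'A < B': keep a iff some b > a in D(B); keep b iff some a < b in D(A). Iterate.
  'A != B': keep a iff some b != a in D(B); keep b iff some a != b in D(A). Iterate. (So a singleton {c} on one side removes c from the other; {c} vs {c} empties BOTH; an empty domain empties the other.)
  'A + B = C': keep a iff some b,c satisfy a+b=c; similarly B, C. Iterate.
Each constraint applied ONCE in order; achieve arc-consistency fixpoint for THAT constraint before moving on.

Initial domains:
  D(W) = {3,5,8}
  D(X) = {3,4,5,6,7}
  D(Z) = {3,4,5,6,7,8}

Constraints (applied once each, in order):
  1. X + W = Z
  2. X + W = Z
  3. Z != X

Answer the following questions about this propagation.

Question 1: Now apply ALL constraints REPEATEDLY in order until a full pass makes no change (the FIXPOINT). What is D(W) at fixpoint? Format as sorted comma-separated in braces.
Answer: {3,5}

Derivation:
pass 0 (initial): D(W)={3,5,8}
pass 1: W {3,5,8}->{3,5}; X {3,4,5,6,7}->{3,4,5}; Z {3,4,5,6,7,8}->{6,7,8}
pass 2: no change
Fixpoint after 2 passes: D(W) = {3,5}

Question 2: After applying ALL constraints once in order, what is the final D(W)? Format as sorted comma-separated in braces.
Constraint 1 (X + W = Z) on D(X)={3,4,5,6,7} D(W)={3,5,8} D(Z)={3,4,5,6,7,8}: X {3,4,5,6,7}->{3,4,5}; W {3,5,8}->{3,5}; Z {3,4,5,6,7,8}->{6,7,8}
Constraint 2 (X + W = Z) on D(X)={3,4,5} D(W)={3,5} D(Z)={6,7,8}: no change
Constraint 3 (Z != X) on D(Z)={6,7,8} D(X)={3,4,5}: no change
So after all 3 constraints: D(W) = {3,5}

Answer: {3,5}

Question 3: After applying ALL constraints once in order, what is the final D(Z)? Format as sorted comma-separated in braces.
Constraint 1 (X + W = Z) on D(X)={3,4,5,6,7} D(W)={3,5,8} D(Z)={3,4,5,6,7,8}: X {3,4,5,6,7}->{3,4,5}; W {3,5,8}->{3,5}; Z {3,4,5,6,7,8}->{6,7,8}
Constraint 2 (X + W = Z) on D(X)={3,4,5} D(W)={3,5} D(Z)={6,7,8}: no change
Constraint 3 (Z != X) on D(Z)={6,7,8} D(X)={3,4,5}: no change
So after all 3 constraints: D(Z) = {6,7,8}

Answer: {6,7,8}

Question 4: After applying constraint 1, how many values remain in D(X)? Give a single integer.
Constraint 1 (X + W = Z) on D(X)={3,4,5,6,7} D(W)={3,5,8} D(Z)={3,4,5,6,7,8}: X {3,4,5,6,7}->{3,4,5}; W {3,5,8}->{3,5}; Z {3,4,5,6,7,8}->{6,7,8}
So after constraint 1: D(X)={3,4,5}, size = 3

Answer: 3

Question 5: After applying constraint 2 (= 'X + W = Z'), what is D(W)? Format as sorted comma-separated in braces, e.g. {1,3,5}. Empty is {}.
Constraint 1 (X + W = Z) on D(X)={3,4,5,6,7} D(W)={3,5,8} D(Z)={3,4,5,6,7,8}: X {3,4,5,6,7}->{3,4,5}; W {3,5,8}->{3,5}; Z {3,4,5,6,7,8}->{6,7,8}
Constraint 2 (X + W = Z) on D(X)={3,4,5} D(W)={3,5} D(Z)={6,7,8}: no change
So after constraint 2: D(W) = {3,5}

Answer: {3,5}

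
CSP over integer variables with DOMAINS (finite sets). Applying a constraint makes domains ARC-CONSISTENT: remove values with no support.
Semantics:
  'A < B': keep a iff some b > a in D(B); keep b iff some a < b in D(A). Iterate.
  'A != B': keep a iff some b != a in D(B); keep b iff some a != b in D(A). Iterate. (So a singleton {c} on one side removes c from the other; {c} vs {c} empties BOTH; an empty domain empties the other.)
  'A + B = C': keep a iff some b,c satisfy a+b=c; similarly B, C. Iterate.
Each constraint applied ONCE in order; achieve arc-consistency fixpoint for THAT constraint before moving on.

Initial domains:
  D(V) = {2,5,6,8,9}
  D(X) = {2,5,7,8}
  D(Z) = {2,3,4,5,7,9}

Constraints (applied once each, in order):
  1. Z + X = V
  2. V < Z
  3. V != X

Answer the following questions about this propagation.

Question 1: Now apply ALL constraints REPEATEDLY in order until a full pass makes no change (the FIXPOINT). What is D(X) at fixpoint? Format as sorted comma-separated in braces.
Answer: {}

Derivation:
pass 0 (initial): D(X)={2,5,7,8}
pass 1: V {2,5,6,8,9}->{5,6}; X {2,5,7,8}->{2,5,7}; Z {2,3,4,5,7,9}->{7}
pass 2: V {5,6}->{}; X {2,5,7}->{}; Z {7}->{}
pass 3: no change
Fixpoint after 3 passes: D(X) = {}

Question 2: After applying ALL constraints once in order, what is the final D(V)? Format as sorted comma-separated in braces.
Answer: {5,6}

Derivation:
Constraint 1 (Z + X = V) on D(Z)={2,3,4,5,7,9} D(X)={2,5,7,8} D(V)={2,5,6,8,9}: Z {2,3,4,5,7,9}->{2,3,4,7}; X {2,5,7,8}->{2,5,7}; V {2,5,6,8,9}->{5,6,8,9}
Constraint 2 (V < Z) on D(V)={5,6,8,9} D(Z)={2,3,4,7}: V {5,6,8,9}->{5,6}; Z {2,3,4,7}->{7}
Constraint 3 (V != X) on D(V)={5,6} D(X)={2,5,7}: no change
So after all 3 constraints: D(V) = {5,6}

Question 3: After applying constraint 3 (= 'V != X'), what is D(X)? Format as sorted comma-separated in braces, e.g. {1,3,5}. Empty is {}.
Answer: {2,5,7}

Derivation:
Constraint 1 (Z + X = V) on D(Z)={2,3,4,5,7,9} D(X)={2,5,7,8} D(V)={2,5,6,8,9}: Z {2,3,4,5,7,9}->{2,3,4,7}; X {2,5,7,8}->{2,5,7}; V {2,5,6,8,9}->{5,6,8,9}
Constraint 2 (V < Z) on D(V)={5,6,8,9} D(Z)={2,3,4,7}: V {5,6,8,9}->{5,6}; Z {2,3,4,7}->{7}
Constraint 3 (V != X) on D(V)={5,6} D(X)={2,5,7}: no change
So after constraint 3: D(X) = {2,5,7}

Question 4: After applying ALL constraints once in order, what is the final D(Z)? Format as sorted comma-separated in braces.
Constraint 1 (Z + X = V) on D(Z)={2,3,4,5,7,9} D(X)={2,5,7,8} D(V)={2,5,6,8,9}: Z {2,3,4,5,7,9}->{2,3,4,7}; X {2,5,7,8}->{2,5,7}; V {2,5,6,8,9}->{5,6,8,9}
Constraint 2 (V < Z) on D(V)={5,6,8,9} D(Z)={2,3,4,7}: V {5,6,8,9}->{5,6}; Z {2,3,4,7}->{7}
Constraint 3 (V != X) on D(V)={5,6} D(X)={2,5,7}: no change
So after all 3 constraints: D(Z) = {7}

Answer: {7}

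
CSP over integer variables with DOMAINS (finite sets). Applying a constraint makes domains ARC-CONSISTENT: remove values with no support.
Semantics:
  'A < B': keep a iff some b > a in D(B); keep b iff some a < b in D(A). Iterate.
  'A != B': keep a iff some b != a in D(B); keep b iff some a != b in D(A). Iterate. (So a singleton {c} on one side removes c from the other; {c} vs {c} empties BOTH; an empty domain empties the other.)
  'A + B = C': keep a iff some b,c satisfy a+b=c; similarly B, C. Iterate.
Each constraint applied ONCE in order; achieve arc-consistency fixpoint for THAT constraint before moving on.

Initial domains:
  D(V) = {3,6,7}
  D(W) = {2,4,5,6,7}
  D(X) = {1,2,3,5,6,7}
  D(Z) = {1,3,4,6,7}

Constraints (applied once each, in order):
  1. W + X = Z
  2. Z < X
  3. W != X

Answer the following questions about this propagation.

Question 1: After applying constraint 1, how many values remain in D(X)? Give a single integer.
Answer: 4

Derivation:
Constraint 1 (W + X = Z) on D(W)={2,4,5,6,7} D(X)={1,2,3,5,6,7} D(Z)={1,3,4,6,7}: W {2,4,5,6,7}->{2,4,5,6}; X {1,2,3,5,6,7}->{1,2,3,5}; Z {1,3,4,6,7}->{3,4,6,7}
So after constraint 1: D(X)={1,2,3,5}, size = 4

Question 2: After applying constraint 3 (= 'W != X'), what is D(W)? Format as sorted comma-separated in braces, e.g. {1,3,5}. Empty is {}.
Answer: {2,4,6}

Derivation:
Constraint 1 (W + X = Z) on D(W)={2,4,5,6,7} D(X)={1,2,3,5,6,7} D(Z)={1,3,4,6,7}: W {2,4,5,6,7}->{2,4,5,6}; X {1,2,3,5,6,7}->{1,2,3,5}; Z {1,3,4,6,7}->{3,4,6,7}
Constraint 2 (Z < X) on D(Z)={3,4,6,7} D(X)={1,2,3,5}: Z {3,4,6,7}->{3,4}; X {1,2,3,5}->{5}
Constraint 3 (W != X) on D(W)={2,4,5,6} D(X)={5}: W {2,4,5,6}->{2,4,6}
So after constraint 3: D(W) = {2,4,6}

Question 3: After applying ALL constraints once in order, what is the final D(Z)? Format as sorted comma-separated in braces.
Constraint 1 (W + X = Z) on D(W)={2,4,5,6,7} D(X)={1,2,3,5,6,7} D(Z)={1,3,4,6,7}: W {2,4,5,6,7}->{2,4,5,6}; X {1,2,3,5,6,7}->{1,2,3,5}; Z {1,3,4,6,7}->{3,4,6,7}
Constraint 2 (Z < X) on D(Z)={3,4,6,7} D(X)={1,2,3,5}: Z {3,4,6,7}->{3,4}; X {1,2,3,5}->{5}
Constraint 3 (W != X) on D(W)={2,4,5,6} D(X)={5}: W {2,4,5,6}->{2,4,6}
So after all 3 constraints: D(Z) = {3,4}

Answer: {3,4}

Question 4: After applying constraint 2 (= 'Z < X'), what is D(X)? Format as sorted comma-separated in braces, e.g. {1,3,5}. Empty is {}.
Answer: {5}

Derivation:
Constraint 1 (W + X = Z) on D(W)={2,4,5,6,7} D(X)={1,2,3,5,6,7} D(Z)={1,3,4,6,7}: W {2,4,5,6,7}->{2,4,5,6}; X {1,2,3,5,6,7}->{1,2,3,5}; Z {1,3,4,6,7}->{3,4,6,7}
Constraint 2 (Z < X) on D(Z)={3,4,6,7} D(X)={1,2,3,5}: Z {3,4,6,7}->{3,4}; X {1,2,3,5}->{5}
So after constraint 2: D(X) = {5}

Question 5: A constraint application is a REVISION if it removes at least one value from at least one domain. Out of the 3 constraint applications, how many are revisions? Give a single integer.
Answer: 3

Derivation:
Constraint 1 (W + X = Z) on D(W)={2,4,5,6,7} D(X)={1,2,3,5,6,7} D(Z)={1,3,4,6,7}: W {2,4,5,6,7}->{2,4,5,6}; X {1,2,3,5,6,7}->{1,2,3,5}; Z {1,3,4,6,7}->{3,4,6,7} => REVISION
Constraint 2 (Z < X) on D(Z)={3,4,6,7} D(X)={1,2,3,5}: Z {3,4,6,7}->{3,4}; X {1,2,3,5}->{5} => REVISION
Constraint 3 (W != X) on D(W)={2,4,5,6} D(X)={5}: W {2,4,5,6}->{2,4,6} => REVISION
Total revisions = 3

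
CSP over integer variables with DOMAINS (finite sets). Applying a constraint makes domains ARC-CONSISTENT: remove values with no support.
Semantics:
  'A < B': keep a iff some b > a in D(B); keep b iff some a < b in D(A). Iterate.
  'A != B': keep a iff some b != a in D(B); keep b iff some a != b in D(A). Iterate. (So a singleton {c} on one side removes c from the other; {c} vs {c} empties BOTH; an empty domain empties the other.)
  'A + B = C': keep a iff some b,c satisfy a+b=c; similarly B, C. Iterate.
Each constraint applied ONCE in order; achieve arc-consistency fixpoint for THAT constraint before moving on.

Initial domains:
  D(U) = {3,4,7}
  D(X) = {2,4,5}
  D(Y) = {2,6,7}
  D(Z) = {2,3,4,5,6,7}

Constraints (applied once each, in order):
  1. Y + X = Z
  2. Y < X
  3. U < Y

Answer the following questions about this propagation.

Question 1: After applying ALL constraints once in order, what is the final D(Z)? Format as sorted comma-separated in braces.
Answer: {4,6,7}

Derivation:
Constraint 1 (Y + X = Z) on D(Y)={2,6,7} D(X)={2,4,5} D(Z)={2,3,4,5,6,7}: Y {2,6,7}->{2}; Z {2,3,4,5,6,7}->{4,6,7}
Constraint 2 (Y < X) on D(Y)={2} D(X)={2,4,5}: X {2,4,5}->{4,5}
Constraint 3 (U < Y) on D(U)={3,4,7} D(Y)={2}: U {3,4,7}->{}; Y {2}->{}
So after all 3 constraints: D(Z) = {4,6,7}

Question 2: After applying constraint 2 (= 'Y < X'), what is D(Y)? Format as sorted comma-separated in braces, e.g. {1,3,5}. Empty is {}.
Constraint 1 (Y + X = Z) on D(Y)={2,6,7} D(X)={2,4,5} D(Z)={2,3,4,5,6,7}: Y {2,6,7}->{2}; Z {2,3,4,5,6,7}->{4,6,7}
Constraint 2 (Y < X) on D(Y)={2} D(X)={2,4,5}: X {2,4,5}->{4,5}
So after constraint 2: D(Y) = {2}

Answer: {2}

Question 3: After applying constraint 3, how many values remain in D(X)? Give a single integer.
Constraint 1 (Y + X = Z) on D(Y)={2,6,7} D(X)={2,4,5} D(Z)={2,3,4,5,6,7}: Y {2,6,7}->{2}; Z {2,3,4,5,6,7}->{4,6,7}
Constraint 2 (Y < X) on D(Y)={2} D(X)={2,4,5}: X {2,4,5}->{4,5}
Constraint 3 (U < Y) on D(U)={3,4,7} D(Y)={2}: U {3,4,7}->{}; Y {2}->{}
So after constraint 3: D(X)={4,5}, size = 2

Answer: 2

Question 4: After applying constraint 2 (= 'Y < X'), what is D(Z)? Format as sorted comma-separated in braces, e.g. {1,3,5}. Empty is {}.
Constraint 1 (Y + X = Z) on D(Y)={2,6,7} D(X)={2,4,5} D(Z)={2,3,4,5,6,7}: Y {2,6,7}->{2}; Z {2,3,4,5,6,7}->{4,6,7}
Constraint 2 (Y < X) on D(Y)={2} D(X)={2,4,5}: X {2,4,5}->{4,5}
So after constraint 2: D(Z) = {4,6,7}

Answer: {4,6,7}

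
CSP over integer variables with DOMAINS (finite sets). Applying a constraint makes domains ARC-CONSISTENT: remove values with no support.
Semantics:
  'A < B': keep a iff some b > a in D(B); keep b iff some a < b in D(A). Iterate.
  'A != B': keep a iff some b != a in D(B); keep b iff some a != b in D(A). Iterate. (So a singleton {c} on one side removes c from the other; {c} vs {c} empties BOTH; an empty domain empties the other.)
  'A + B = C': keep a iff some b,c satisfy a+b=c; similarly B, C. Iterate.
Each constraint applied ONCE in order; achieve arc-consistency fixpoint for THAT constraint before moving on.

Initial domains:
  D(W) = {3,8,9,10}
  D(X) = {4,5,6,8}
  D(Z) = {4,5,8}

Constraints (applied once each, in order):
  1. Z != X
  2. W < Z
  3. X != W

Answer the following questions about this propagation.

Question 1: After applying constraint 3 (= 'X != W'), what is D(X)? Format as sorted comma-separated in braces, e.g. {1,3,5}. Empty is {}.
Answer: {4,5,6,8}

Derivation:
Constraint 1 (Z != X) on D(Z)={4,5,8} D(X)={4,5,6,8}: no change
Constraint 2 (W < Z) on D(W)={3,8,9,10} D(Z)={4,5,8}: W {3,8,9,10}->{3}
Constraint 3 (X != W) on D(X)={4,5,6,8} D(W)={3}: no change
So after constraint 3: D(X) = {4,5,6,8}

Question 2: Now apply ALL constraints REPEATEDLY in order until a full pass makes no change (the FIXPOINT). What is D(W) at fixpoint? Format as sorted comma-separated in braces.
pass 0 (initial): D(W)={3,8,9,10}
pass 1: W {3,8,9,10}->{3}
pass 2: no change
Fixpoint after 2 passes: D(W) = {3}

Answer: {3}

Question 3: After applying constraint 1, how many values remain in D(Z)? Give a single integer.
Answer: 3

Derivation:
Constraint 1 (Z != X) on D(Z)={4,5,8} D(X)={4,5,6,8}: no change
So after constraint 1: D(Z)={4,5,8}, size = 3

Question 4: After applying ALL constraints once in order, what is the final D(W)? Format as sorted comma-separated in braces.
Constraint 1 (Z != X) on D(Z)={4,5,8} D(X)={4,5,6,8}: no change
Constraint 2 (W < Z) on D(W)={3,8,9,10} D(Z)={4,5,8}: W {3,8,9,10}->{3}
Constraint 3 (X != W) on D(X)={4,5,6,8} D(W)={3}: no change
So after all 3 constraints: D(W) = {3}

Answer: {3}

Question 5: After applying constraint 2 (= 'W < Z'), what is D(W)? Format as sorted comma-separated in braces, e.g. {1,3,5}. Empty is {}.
Answer: {3}

Derivation:
Constraint 1 (Z != X) on D(Z)={4,5,8} D(X)={4,5,6,8}: no change
Constraint 2 (W < Z) on D(W)={3,8,9,10} D(Z)={4,5,8}: W {3,8,9,10}->{3}
So after constraint 2: D(W) = {3}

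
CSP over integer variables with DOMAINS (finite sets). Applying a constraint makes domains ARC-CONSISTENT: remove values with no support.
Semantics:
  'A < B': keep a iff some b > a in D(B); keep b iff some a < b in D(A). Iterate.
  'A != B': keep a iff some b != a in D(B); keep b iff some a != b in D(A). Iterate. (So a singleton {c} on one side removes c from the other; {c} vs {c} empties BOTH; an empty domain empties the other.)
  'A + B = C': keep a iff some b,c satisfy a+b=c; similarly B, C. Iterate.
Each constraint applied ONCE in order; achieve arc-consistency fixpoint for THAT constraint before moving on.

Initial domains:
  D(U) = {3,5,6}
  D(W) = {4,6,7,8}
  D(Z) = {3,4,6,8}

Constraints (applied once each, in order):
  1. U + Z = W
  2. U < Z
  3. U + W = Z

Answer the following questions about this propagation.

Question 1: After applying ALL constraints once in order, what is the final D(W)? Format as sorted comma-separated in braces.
Answer: {}

Derivation:
Constraint 1 (U + Z = W) on D(U)={3,5,6} D(Z)={3,4,6,8} D(W)={4,6,7,8}: U {3,5,6}->{3,5}; Z {3,4,6,8}->{3,4}; W {4,6,7,8}->{6,7,8}
Constraint 2 (U < Z) on D(U)={3,5} D(Z)={3,4}: U {3,5}->{3}; Z {3,4}->{4}
Constraint 3 (U + W = Z) on D(U)={3} D(W)={6,7,8} D(Z)={4}: U {3}->{}; W {6,7,8}->{}; Z {4}->{}
So after all 3 constraints: D(W) = {}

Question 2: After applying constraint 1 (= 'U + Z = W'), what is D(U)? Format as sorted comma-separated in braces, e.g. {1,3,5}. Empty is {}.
Answer: {3,5}

Derivation:
Constraint 1 (U + Z = W) on D(U)={3,5,6} D(Z)={3,4,6,8} D(W)={4,6,7,8}: U {3,5,6}->{3,5}; Z {3,4,6,8}->{3,4}; W {4,6,7,8}->{6,7,8}
So after constraint 1: D(U) = {3,5}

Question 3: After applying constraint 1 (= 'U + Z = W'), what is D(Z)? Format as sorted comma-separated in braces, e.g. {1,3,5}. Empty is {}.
Answer: {3,4}

Derivation:
Constraint 1 (U + Z = W) on D(U)={3,5,6} D(Z)={3,4,6,8} D(W)={4,6,7,8}: U {3,5,6}->{3,5}; Z {3,4,6,8}->{3,4}; W {4,6,7,8}->{6,7,8}
So after constraint 1: D(Z) = {3,4}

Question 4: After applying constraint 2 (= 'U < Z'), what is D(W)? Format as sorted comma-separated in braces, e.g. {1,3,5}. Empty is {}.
Answer: {6,7,8}

Derivation:
Constraint 1 (U + Z = W) on D(U)={3,5,6} D(Z)={3,4,6,8} D(W)={4,6,7,8}: U {3,5,6}->{3,5}; Z {3,4,6,8}->{3,4}; W {4,6,7,8}->{6,7,8}
Constraint 2 (U < Z) on D(U)={3,5} D(Z)={3,4}: U {3,5}->{3}; Z {3,4}->{4}
So after constraint 2: D(W) = {6,7,8}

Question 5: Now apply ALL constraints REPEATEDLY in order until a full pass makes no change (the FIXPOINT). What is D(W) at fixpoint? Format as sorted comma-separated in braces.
pass 0 (initial): D(W)={4,6,7,8}
pass 1: U {3,5,6}->{}; W {4,6,7,8}->{}; Z {3,4,6,8}->{}
pass 2: no change
Fixpoint after 2 passes: D(W) = {}

Answer: {}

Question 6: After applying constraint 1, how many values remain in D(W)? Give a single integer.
Constraint 1 (U + Z = W) on D(U)={3,5,6} D(Z)={3,4,6,8} D(W)={4,6,7,8}: U {3,5,6}->{3,5}; Z {3,4,6,8}->{3,4}; W {4,6,7,8}->{6,7,8}
So after constraint 1: D(W)={6,7,8}, size = 3

Answer: 3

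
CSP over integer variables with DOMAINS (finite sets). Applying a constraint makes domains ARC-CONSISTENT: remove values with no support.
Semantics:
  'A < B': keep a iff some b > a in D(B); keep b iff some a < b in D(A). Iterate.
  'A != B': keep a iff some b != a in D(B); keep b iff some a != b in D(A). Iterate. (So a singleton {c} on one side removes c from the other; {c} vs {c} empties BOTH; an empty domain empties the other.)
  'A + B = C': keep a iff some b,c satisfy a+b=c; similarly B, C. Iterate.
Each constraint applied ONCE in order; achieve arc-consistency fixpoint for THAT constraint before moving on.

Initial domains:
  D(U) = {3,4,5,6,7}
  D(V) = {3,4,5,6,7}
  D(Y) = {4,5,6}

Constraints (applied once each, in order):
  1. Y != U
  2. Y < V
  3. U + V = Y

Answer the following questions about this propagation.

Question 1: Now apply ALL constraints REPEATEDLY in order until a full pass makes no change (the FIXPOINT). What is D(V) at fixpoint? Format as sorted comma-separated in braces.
pass 0 (initial): D(V)={3,4,5,6,7}
pass 1: U {3,4,5,6,7}->{}; V {3,4,5,6,7}->{}; Y {4,5,6}->{}
pass 2: no change
Fixpoint after 2 passes: D(V) = {}

Answer: {}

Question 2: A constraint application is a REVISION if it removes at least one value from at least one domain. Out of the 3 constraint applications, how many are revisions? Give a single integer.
Answer: 2

Derivation:
Constraint 1 (Y != U) on D(Y)={4,5,6} D(U)={3,4,5,6,7}: no change => not a revision
Constraint 2 (Y < V) on D(Y)={4,5,6} D(V)={3,4,5,6,7}: V {3,4,5,6,7}->{5,6,7} => REVISION
Constraint 3 (U + V = Y) on D(U)={3,4,5,6,7} D(V)={5,6,7} D(Y)={4,5,6}: U {3,4,5,6,7}->{}; V {5,6,7}->{}; Y {4,5,6}->{} => REVISION
Total revisions = 2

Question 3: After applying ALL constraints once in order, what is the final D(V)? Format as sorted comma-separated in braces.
Answer: {}

Derivation:
Constraint 1 (Y != U) on D(Y)={4,5,6} D(U)={3,4,5,6,7}: no change
Constraint 2 (Y < V) on D(Y)={4,5,6} D(V)={3,4,5,6,7}: V {3,4,5,6,7}->{5,6,7}
Constraint 3 (U + V = Y) on D(U)={3,4,5,6,7} D(V)={5,6,7} D(Y)={4,5,6}: U {3,4,5,6,7}->{}; V {5,6,7}->{}; Y {4,5,6}->{}
So after all 3 constraints: D(V) = {}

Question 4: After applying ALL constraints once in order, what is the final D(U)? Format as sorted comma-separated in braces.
Constraint 1 (Y != U) on D(Y)={4,5,6} D(U)={3,4,5,6,7}: no change
Constraint 2 (Y < V) on D(Y)={4,5,6} D(V)={3,4,5,6,7}: V {3,4,5,6,7}->{5,6,7}
Constraint 3 (U + V = Y) on D(U)={3,4,5,6,7} D(V)={5,6,7} D(Y)={4,5,6}: U {3,4,5,6,7}->{}; V {5,6,7}->{}; Y {4,5,6}->{}
So after all 3 constraints: D(U) = {}

Answer: {}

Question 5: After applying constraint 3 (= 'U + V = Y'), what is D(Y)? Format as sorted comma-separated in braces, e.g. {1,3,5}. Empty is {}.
Constraint 1 (Y != U) on D(Y)={4,5,6} D(U)={3,4,5,6,7}: no change
Constraint 2 (Y < V) on D(Y)={4,5,6} D(V)={3,4,5,6,7}: V {3,4,5,6,7}->{5,6,7}
Constraint 3 (U + V = Y) on D(U)={3,4,5,6,7} D(V)={5,6,7} D(Y)={4,5,6}: U {3,4,5,6,7}->{}; V {5,6,7}->{}; Y {4,5,6}->{}
So after constraint 3: D(Y) = {}

Answer: {}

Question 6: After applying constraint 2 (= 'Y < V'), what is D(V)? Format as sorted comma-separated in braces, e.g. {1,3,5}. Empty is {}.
Answer: {5,6,7}

Derivation:
Constraint 1 (Y != U) on D(Y)={4,5,6} D(U)={3,4,5,6,7}: no change
Constraint 2 (Y < V) on D(Y)={4,5,6} D(V)={3,4,5,6,7}: V {3,4,5,6,7}->{5,6,7}
So after constraint 2: D(V) = {5,6,7}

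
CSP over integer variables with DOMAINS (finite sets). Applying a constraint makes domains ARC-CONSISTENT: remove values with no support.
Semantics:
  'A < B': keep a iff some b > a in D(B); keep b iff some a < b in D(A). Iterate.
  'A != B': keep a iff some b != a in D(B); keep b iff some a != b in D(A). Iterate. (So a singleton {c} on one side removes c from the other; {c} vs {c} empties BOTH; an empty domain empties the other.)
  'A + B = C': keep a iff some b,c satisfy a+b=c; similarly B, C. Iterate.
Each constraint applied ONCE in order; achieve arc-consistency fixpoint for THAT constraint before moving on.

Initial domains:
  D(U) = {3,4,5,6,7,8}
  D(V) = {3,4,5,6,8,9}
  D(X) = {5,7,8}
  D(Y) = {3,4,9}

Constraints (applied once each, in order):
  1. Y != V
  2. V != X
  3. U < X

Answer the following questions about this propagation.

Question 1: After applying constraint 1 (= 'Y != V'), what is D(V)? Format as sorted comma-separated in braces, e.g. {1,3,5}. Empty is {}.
Answer: {3,4,5,6,8,9}

Derivation:
Constraint 1 (Y != V) on D(Y)={3,4,9} D(V)={3,4,5,6,8,9}: no change
So after constraint 1: D(V) = {3,4,5,6,8,9}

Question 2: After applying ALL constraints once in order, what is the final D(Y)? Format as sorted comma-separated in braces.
Answer: {3,4,9}

Derivation:
Constraint 1 (Y != V) on D(Y)={3,4,9} D(V)={3,4,5,6,8,9}: no change
Constraint 2 (V != X) on D(V)={3,4,5,6,8,9} D(X)={5,7,8}: no change
Constraint 3 (U < X) on D(U)={3,4,5,6,7,8} D(X)={5,7,8}: U {3,4,5,6,7,8}->{3,4,5,6,7}
So after all 3 constraints: D(Y) = {3,4,9}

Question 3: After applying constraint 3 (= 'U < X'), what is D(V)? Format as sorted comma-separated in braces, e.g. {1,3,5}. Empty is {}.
Constraint 1 (Y != V) on D(Y)={3,4,9} D(V)={3,4,5,6,8,9}: no change
Constraint 2 (V != X) on D(V)={3,4,5,6,8,9} D(X)={5,7,8}: no change
Constraint 3 (U < X) on D(U)={3,4,5,6,7,8} D(X)={5,7,8}: U {3,4,5,6,7,8}->{3,4,5,6,7}
So after constraint 3: D(V) = {3,4,5,6,8,9}

Answer: {3,4,5,6,8,9}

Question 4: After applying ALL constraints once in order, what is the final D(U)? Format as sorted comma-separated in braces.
Answer: {3,4,5,6,7}

Derivation:
Constraint 1 (Y != V) on D(Y)={3,4,9} D(V)={3,4,5,6,8,9}: no change
Constraint 2 (V != X) on D(V)={3,4,5,6,8,9} D(X)={5,7,8}: no change
Constraint 3 (U < X) on D(U)={3,4,5,6,7,8} D(X)={5,7,8}: U {3,4,5,6,7,8}->{3,4,5,6,7}
So after all 3 constraints: D(U) = {3,4,5,6,7}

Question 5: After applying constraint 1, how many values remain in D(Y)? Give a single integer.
Answer: 3

Derivation:
Constraint 1 (Y != V) on D(Y)={3,4,9} D(V)={3,4,5,6,8,9}: no change
So after constraint 1: D(Y)={3,4,9}, size = 3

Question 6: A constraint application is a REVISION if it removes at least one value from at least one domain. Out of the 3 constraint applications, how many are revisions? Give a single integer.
Constraint 1 (Y != V) on D(Y)={3,4,9} D(V)={3,4,5,6,8,9}: no change => not a revision
Constraint 2 (V != X) on D(V)={3,4,5,6,8,9} D(X)={5,7,8}: no change => not a revision
Constraint 3 (U < X) on D(U)={3,4,5,6,7,8} D(X)={5,7,8}: U {3,4,5,6,7,8}->{3,4,5,6,7} => REVISION
Total revisions = 1

Answer: 1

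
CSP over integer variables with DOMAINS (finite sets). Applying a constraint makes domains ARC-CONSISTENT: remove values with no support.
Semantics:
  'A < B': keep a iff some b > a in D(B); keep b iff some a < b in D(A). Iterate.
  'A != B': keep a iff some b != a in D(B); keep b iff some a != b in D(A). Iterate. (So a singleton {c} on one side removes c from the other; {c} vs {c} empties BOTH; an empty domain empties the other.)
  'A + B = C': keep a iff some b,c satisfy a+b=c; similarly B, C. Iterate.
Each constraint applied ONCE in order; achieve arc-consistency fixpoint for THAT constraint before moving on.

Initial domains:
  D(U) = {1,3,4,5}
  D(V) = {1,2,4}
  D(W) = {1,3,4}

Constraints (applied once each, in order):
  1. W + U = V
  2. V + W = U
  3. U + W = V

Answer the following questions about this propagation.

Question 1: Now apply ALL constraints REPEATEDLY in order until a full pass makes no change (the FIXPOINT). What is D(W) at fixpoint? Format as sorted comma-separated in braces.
pass 0 (initial): D(W)={1,3,4}
pass 1: U {1,3,4,5}->{}; V {1,2,4}->{}; W {1,3,4}->{}
pass 2: no change
Fixpoint after 2 passes: D(W) = {}

Answer: {}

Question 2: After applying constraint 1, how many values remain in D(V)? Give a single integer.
Answer: 2

Derivation:
Constraint 1 (W + U = V) on D(W)={1,3,4} D(U)={1,3,4,5} D(V)={1,2,4}: W {1,3,4}->{1,3}; U {1,3,4,5}->{1,3}; V {1,2,4}->{2,4}
So after constraint 1: D(V)={2,4}, size = 2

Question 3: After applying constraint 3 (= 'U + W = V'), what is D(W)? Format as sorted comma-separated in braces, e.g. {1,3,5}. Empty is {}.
Constraint 1 (W + U = V) on D(W)={1,3,4} D(U)={1,3,4,5} D(V)={1,2,4}: W {1,3,4}->{1,3}; U {1,3,4,5}->{1,3}; V {1,2,4}->{2,4}
Constraint 2 (V + W = U) on D(V)={2,4} D(W)={1,3} D(U)={1,3}: V {2,4}->{2}; W {1,3}->{1}; U {1,3}->{3}
Constraint 3 (U + W = V) on D(U)={3} D(W)={1} D(V)={2}: U {3}->{}; W {1}->{}; V {2}->{}
So after constraint 3: D(W) = {}

Answer: {}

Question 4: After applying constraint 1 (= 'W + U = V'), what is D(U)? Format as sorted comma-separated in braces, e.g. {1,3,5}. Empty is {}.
Constraint 1 (W + U = V) on D(W)={1,3,4} D(U)={1,3,4,5} D(V)={1,2,4}: W {1,3,4}->{1,3}; U {1,3,4,5}->{1,3}; V {1,2,4}->{2,4}
So after constraint 1: D(U) = {1,3}

Answer: {1,3}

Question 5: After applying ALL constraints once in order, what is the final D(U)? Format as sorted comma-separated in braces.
Answer: {}

Derivation:
Constraint 1 (W + U = V) on D(W)={1,3,4} D(U)={1,3,4,5} D(V)={1,2,4}: W {1,3,4}->{1,3}; U {1,3,4,5}->{1,3}; V {1,2,4}->{2,4}
Constraint 2 (V + W = U) on D(V)={2,4} D(W)={1,3} D(U)={1,3}: V {2,4}->{2}; W {1,3}->{1}; U {1,3}->{3}
Constraint 3 (U + W = V) on D(U)={3} D(W)={1} D(V)={2}: U {3}->{}; W {1}->{}; V {2}->{}
So after all 3 constraints: D(U) = {}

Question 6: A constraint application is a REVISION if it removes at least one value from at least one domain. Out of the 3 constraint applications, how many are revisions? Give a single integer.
Answer: 3

Derivation:
Constraint 1 (W + U = V) on D(W)={1,3,4} D(U)={1,3,4,5} D(V)={1,2,4}: W {1,3,4}->{1,3}; U {1,3,4,5}->{1,3}; V {1,2,4}->{2,4} => REVISION
Constraint 2 (V + W = U) on D(V)={2,4} D(W)={1,3} D(U)={1,3}: V {2,4}->{2}; W {1,3}->{1}; U {1,3}->{3} => REVISION
Constraint 3 (U + W = V) on D(U)={3} D(W)={1} D(V)={2}: U {3}->{}; W {1}->{}; V {2}->{} => REVISION
Total revisions = 3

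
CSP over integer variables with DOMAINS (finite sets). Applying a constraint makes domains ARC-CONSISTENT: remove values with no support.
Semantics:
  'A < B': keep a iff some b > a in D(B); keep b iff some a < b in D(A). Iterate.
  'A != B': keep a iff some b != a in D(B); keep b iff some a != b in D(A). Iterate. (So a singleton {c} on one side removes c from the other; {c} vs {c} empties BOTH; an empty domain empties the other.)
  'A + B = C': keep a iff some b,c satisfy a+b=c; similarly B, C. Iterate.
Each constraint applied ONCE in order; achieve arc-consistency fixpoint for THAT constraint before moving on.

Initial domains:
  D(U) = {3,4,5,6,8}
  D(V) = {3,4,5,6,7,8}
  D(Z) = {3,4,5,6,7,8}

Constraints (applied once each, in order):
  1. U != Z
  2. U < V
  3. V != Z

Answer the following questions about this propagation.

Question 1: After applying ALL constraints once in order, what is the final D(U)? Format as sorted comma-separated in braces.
Answer: {3,4,5,6}

Derivation:
Constraint 1 (U != Z) on D(U)={3,4,5,6,8} D(Z)={3,4,5,6,7,8}: no change
Constraint 2 (U < V) on D(U)={3,4,5,6,8} D(V)={3,4,5,6,7,8}: U {3,4,5,6,8}->{3,4,5,6}; V {3,4,5,6,7,8}->{4,5,6,7,8}
Constraint 3 (V != Z) on D(V)={4,5,6,7,8} D(Z)={3,4,5,6,7,8}: no change
So after all 3 constraints: D(U) = {3,4,5,6}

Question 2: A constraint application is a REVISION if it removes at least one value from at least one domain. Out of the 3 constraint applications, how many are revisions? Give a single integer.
Constraint 1 (U != Z) on D(U)={3,4,5,6,8} D(Z)={3,4,5,6,7,8}: no change => not a revision
Constraint 2 (U < V) on D(U)={3,4,5,6,8} D(V)={3,4,5,6,7,8}: U {3,4,5,6,8}->{3,4,5,6}; V {3,4,5,6,7,8}->{4,5,6,7,8} => REVISION
Constraint 3 (V != Z) on D(V)={4,5,6,7,8} D(Z)={3,4,5,6,7,8}: no change => not a revision
Total revisions = 1

Answer: 1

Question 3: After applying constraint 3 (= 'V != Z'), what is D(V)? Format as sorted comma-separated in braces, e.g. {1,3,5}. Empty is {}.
Constraint 1 (U != Z) on D(U)={3,4,5,6,8} D(Z)={3,4,5,6,7,8}: no change
Constraint 2 (U < V) on D(U)={3,4,5,6,8} D(V)={3,4,5,6,7,8}: U {3,4,5,6,8}->{3,4,5,6}; V {3,4,5,6,7,8}->{4,5,6,7,8}
Constraint 3 (V != Z) on D(V)={4,5,6,7,8} D(Z)={3,4,5,6,7,8}: no change
So after constraint 3: D(V) = {4,5,6,7,8}

Answer: {4,5,6,7,8}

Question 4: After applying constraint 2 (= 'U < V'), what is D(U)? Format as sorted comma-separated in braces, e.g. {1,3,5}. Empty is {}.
Constraint 1 (U != Z) on D(U)={3,4,5,6,8} D(Z)={3,4,5,6,7,8}: no change
Constraint 2 (U < V) on D(U)={3,4,5,6,8} D(V)={3,4,5,6,7,8}: U {3,4,5,6,8}->{3,4,5,6}; V {3,4,5,6,7,8}->{4,5,6,7,8}
So after constraint 2: D(U) = {3,4,5,6}

Answer: {3,4,5,6}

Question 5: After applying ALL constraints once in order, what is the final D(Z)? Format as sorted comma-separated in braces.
Answer: {3,4,5,6,7,8}

Derivation:
Constraint 1 (U != Z) on D(U)={3,4,5,6,8} D(Z)={3,4,5,6,7,8}: no change
Constraint 2 (U < V) on D(U)={3,4,5,6,8} D(V)={3,4,5,6,7,8}: U {3,4,5,6,8}->{3,4,5,6}; V {3,4,5,6,7,8}->{4,5,6,7,8}
Constraint 3 (V != Z) on D(V)={4,5,6,7,8} D(Z)={3,4,5,6,7,8}: no change
So after all 3 constraints: D(Z) = {3,4,5,6,7,8}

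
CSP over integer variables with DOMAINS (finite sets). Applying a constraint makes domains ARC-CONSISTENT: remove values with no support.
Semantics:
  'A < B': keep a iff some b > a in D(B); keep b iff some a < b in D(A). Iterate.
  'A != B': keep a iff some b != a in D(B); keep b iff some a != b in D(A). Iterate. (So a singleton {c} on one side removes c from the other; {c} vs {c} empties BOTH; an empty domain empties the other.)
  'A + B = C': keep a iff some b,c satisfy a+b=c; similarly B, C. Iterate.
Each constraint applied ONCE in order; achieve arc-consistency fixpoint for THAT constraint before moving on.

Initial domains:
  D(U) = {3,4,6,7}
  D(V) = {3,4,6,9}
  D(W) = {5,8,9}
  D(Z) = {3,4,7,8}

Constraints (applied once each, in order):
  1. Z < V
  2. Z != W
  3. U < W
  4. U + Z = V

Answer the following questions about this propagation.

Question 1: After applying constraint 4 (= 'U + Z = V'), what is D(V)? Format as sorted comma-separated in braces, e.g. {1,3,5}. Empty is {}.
Answer: {6,9}

Derivation:
Constraint 1 (Z < V) on D(Z)={3,4,7,8} D(V)={3,4,6,9}: V {3,4,6,9}->{4,6,9}
Constraint 2 (Z != W) on D(Z)={3,4,7,8} D(W)={5,8,9}: no change
Constraint 3 (U < W) on D(U)={3,4,6,7} D(W)={5,8,9}: no change
Constraint 4 (U + Z = V) on D(U)={3,4,6,7} D(Z)={3,4,7,8} D(V)={4,6,9}: U {3,4,6,7}->{3,6}; Z {3,4,7,8}->{3}; V {4,6,9}->{6,9}
So after constraint 4: D(V) = {6,9}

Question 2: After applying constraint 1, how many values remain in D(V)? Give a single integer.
Answer: 3

Derivation:
Constraint 1 (Z < V) on D(Z)={3,4,7,8} D(V)={3,4,6,9}: V {3,4,6,9}->{4,6,9}
So after constraint 1: D(V)={4,6,9}, size = 3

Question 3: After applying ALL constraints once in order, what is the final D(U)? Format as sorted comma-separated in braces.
Answer: {3,6}

Derivation:
Constraint 1 (Z < V) on D(Z)={3,4,7,8} D(V)={3,4,6,9}: V {3,4,6,9}->{4,6,9}
Constraint 2 (Z != W) on D(Z)={3,4,7,8} D(W)={5,8,9}: no change
Constraint 3 (U < W) on D(U)={3,4,6,7} D(W)={5,8,9}: no change
Constraint 4 (U + Z = V) on D(U)={3,4,6,7} D(Z)={3,4,7,8} D(V)={4,6,9}: U {3,4,6,7}->{3,6}; Z {3,4,7,8}->{3}; V {4,6,9}->{6,9}
So after all 4 constraints: D(U) = {3,6}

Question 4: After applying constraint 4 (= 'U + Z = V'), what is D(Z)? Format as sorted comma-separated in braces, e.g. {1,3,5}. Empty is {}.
Constraint 1 (Z < V) on D(Z)={3,4,7,8} D(V)={3,4,6,9}: V {3,4,6,9}->{4,6,9}
Constraint 2 (Z != W) on D(Z)={3,4,7,8} D(W)={5,8,9}: no change
Constraint 3 (U < W) on D(U)={3,4,6,7} D(W)={5,8,9}: no change
Constraint 4 (U + Z = V) on D(U)={3,4,6,7} D(Z)={3,4,7,8} D(V)={4,6,9}: U {3,4,6,7}->{3,6}; Z {3,4,7,8}->{3}; V {4,6,9}->{6,9}
So after constraint 4: D(Z) = {3}

Answer: {3}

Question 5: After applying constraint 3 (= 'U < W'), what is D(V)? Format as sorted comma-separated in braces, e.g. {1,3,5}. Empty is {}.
Constraint 1 (Z < V) on D(Z)={3,4,7,8} D(V)={3,4,6,9}: V {3,4,6,9}->{4,6,9}
Constraint 2 (Z != W) on D(Z)={3,4,7,8} D(W)={5,8,9}: no change
Constraint 3 (U < W) on D(U)={3,4,6,7} D(W)={5,8,9}: no change
So after constraint 3: D(V) = {4,6,9}

Answer: {4,6,9}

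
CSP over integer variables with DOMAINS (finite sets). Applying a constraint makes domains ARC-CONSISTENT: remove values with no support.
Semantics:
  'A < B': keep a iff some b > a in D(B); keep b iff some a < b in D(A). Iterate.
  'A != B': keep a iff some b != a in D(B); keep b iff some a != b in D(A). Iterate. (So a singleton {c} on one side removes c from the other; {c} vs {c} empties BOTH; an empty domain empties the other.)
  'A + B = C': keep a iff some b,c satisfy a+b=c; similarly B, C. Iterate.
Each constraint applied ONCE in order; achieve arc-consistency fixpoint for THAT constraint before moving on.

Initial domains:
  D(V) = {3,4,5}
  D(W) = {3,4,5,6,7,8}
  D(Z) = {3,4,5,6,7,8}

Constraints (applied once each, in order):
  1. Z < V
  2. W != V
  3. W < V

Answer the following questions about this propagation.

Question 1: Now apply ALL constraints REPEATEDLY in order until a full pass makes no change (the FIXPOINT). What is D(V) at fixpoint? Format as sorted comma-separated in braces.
Answer: {4,5}

Derivation:
pass 0 (initial): D(V)={3,4,5}
pass 1: V {3,4,5}->{4,5}; W {3,4,5,6,7,8}->{3,4}; Z {3,4,5,6,7,8}->{3,4}
pass 2: no change
Fixpoint after 2 passes: D(V) = {4,5}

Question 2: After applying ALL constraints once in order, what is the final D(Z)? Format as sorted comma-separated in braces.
Constraint 1 (Z < V) on D(Z)={3,4,5,6,7,8} D(V)={3,4,5}: Z {3,4,5,6,7,8}->{3,4}; V {3,4,5}->{4,5}
Constraint 2 (W != V) on D(W)={3,4,5,6,7,8} D(V)={4,5}: no change
Constraint 3 (W < V) on D(W)={3,4,5,6,7,8} D(V)={4,5}: W {3,4,5,6,7,8}->{3,4}
So after all 3 constraints: D(Z) = {3,4}

Answer: {3,4}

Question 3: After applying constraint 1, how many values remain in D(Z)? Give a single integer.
Constraint 1 (Z < V) on D(Z)={3,4,5,6,7,8} D(V)={3,4,5}: Z {3,4,5,6,7,8}->{3,4}; V {3,4,5}->{4,5}
So after constraint 1: D(Z)={3,4}, size = 2

Answer: 2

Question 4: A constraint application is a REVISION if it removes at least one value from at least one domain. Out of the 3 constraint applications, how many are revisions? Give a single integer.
Answer: 2

Derivation:
Constraint 1 (Z < V) on D(Z)={3,4,5,6,7,8} D(V)={3,4,5}: Z {3,4,5,6,7,8}->{3,4}; V {3,4,5}->{4,5} => REVISION
Constraint 2 (W != V) on D(W)={3,4,5,6,7,8} D(V)={4,5}: no change => not a revision
Constraint 3 (W < V) on D(W)={3,4,5,6,7,8} D(V)={4,5}: W {3,4,5,6,7,8}->{3,4} => REVISION
Total revisions = 2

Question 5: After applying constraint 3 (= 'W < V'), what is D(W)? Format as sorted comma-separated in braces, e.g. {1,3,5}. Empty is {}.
Constraint 1 (Z < V) on D(Z)={3,4,5,6,7,8} D(V)={3,4,5}: Z {3,4,5,6,7,8}->{3,4}; V {3,4,5}->{4,5}
Constraint 2 (W != V) on D(W)={3,4,5,6,7,8} D(V)={4,5}: no change
Constraint 3 (W < V) on D(W)={3,4,5,6,7,8} D(V)={4,5}: W {3,4,5,6,7,8}->{3,4}
So after constraint 3: D(W) = {3,4}

Answer: {3,4}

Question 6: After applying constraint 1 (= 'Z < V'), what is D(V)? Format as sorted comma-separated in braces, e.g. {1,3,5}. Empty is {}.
Constraint 1 (Z < V) on D(Z)={3,4,5,6,7,8} D(V)={3,4,5}: Z {3,4,5,6,7,8}->{3,4}; V {3,4,5}->{4,5}
So after constraint 1: D(V) = {4,5}

Answer: {4,5}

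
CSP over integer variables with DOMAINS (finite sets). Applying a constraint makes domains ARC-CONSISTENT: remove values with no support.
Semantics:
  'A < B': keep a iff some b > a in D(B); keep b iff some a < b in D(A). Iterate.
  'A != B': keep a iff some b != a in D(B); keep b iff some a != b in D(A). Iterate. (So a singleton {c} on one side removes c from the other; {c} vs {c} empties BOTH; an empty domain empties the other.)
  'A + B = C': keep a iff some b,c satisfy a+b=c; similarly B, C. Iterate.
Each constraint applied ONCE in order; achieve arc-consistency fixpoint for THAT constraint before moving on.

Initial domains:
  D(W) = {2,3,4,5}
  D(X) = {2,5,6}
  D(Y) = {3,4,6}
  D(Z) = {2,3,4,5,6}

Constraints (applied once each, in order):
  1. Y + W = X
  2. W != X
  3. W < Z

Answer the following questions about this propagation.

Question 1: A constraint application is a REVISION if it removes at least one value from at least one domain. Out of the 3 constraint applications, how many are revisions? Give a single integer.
Answer: 2

Derivation:
Constraint 1 (Y + W = X) on D(Y)={3,4,6} D(W)={2,3,4,5} D(X)={2,5,6}: Y {3,4,6}->{3,4}; W {2,3,4,5}->{2,3}; X {2,5,6}->{5,6} => REVISION
Constraint 2 (W != X) on D(W)={2,3} D(X)={5,6}: no change => not a revision
Constraint 3 (W < Z) on D(W)={2,3} D(Z)={2,3,4,5,6}: Z {2,3,4,5,6}->{3,4,5,6} => REVISION
Total revisions = 2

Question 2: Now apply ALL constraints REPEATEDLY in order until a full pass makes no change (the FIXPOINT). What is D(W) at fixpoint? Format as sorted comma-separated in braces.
pass 0 (initial): D(W)={2,3,4,5}
pass 1: W {2,3,4,5}->{2,3}; X {2,5,6}->{5,6}; Y {3,4,6}->{3,4}; Z {2,3,4,5,6}->{3,4,5,6}
pass 2: no change
Fixpoint after 2 passes: D(W) = {2,3}

Answer: {2,3}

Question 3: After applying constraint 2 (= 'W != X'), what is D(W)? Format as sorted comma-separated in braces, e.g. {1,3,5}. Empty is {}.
Constraint 1 (Y + W = X) on D(Y)={3,4,6} D(W)={2,3,4,5} D(X)={2,5,6}: Y {3,4,6}->{3,4}; W {2,3,4,5}->{2,3}; X {2,5,6}->{5,6}
Constraint 2 (W != X) on D(W)={2,3} D(X)={5,6}: no change
So after constraint 2: D(W) = {2,3}

Answer: {2,3}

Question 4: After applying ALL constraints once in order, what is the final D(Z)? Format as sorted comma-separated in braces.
Answer: {3,4,5,6}

Derivation:
Constraint 1 (Y + W = X) on D(Y)={3,4,6} D(W)={2,3,4,5} D(X)={2,5,6}: Y {3,4,6}->{3,4}; W {2,3,4,5}->{2,3}; X {2,5,6}->{5,6}
Constraint 2 (W != X) on D(W)={2,3} D(X)={5,6}: no change
Constraint 3 (W < Z) on D(W)={2,3} D(Z)={2,3,4,5,6}: Z {2,3,4,5,6}->{3,4,5,6}
So after all 3 constraints: D(Z) = {3,4,5,6}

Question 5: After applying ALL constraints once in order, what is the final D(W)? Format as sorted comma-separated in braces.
Answer: {2,3}

Derivation:
Constraint 1 (Y + W = X) on D(Y)={3,4,6} D(W)={2,3,4,5} D(X)={2,5,6}: Y {3,4,6}->{3,4}; W {2,3,4,5}->{2,3}; X {2,5,6}->{5,6}
Constraint 2 (W != X) on D(W)={2,3} D(X)={5,6}: no change
Constraint 3 (W < Z) on D(W)={2,3} D(Z)={2,3,4,5,6}: Z {2,3,4,5,6}->{3,4,5,6}
So after all 3 constraints: D(W) = {2,3}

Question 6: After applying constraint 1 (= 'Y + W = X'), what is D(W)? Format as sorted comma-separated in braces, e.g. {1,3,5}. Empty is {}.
Constraint 1 (Y + W = X) on D(Y)={3,4,6} D(W)={2,3,4,5} D(X)={2,5,6}: Y {3,4,6}->{3,4}; W {2,3,4,5}->{2,3}; X {2,5,6}->{5,6}
So after constraint 1: D(W) = {2,3}

Answer: {2,3}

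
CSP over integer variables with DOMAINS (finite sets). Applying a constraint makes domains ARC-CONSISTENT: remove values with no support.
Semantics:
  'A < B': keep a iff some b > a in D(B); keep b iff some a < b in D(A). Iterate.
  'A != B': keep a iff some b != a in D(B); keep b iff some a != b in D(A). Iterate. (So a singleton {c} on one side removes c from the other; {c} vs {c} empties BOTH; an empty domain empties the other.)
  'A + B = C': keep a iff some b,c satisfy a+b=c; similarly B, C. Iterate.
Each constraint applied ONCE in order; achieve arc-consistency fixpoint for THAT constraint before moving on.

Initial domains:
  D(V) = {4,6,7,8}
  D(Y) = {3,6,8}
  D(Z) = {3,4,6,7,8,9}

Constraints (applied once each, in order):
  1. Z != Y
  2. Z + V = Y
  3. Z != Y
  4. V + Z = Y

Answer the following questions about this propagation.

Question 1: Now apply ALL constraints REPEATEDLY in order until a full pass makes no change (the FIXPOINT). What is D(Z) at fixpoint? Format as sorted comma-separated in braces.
pass 0 (initial): D(Z)={3,4,6,7,8,9}
pass 1: V {4,6,7,8}->{4}; Y {3,6,8}->{8}; Z {3,4,6,7,8,9}->{4}
pass 2: no change
Fixpoint after 2 passes: D(Z) = {4}

Answer: {4}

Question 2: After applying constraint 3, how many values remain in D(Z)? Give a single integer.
Answer: 1

Derivation:
Constraint 1 (Z != Y) on D(Z)={3,4,6,7,8,9} D(Y)={3,6,8}: no change
Constraint 2 (Z + V = Y) on D(Z)={3,4,6,7,8,9} D(V)={4,6,7,8} D(Y)={3,6,8}: Z {3,4,6,7,8,9}->{4}; V {4,6,7,8}->{4}; Y {3,6,8}->{8}
Constraint 3 (Z != Y) on D(Z)={4} D(Y)={8}: no change
So after constraint 3: D(Z)={4}, size = 1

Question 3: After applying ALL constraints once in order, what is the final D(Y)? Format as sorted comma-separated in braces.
Answer: {8}

Derivation:
Constraint 1 (Z != Y) on D(Z)={3,4,6,7,8,9} D(Y)={3,6,8}: no change
Constraint 2 (Z + V = Y) on D(Z)={3,4,6,7,8,9} D(V)={4,6,7,8} D(Y)={3,6,8}: Z {3,4,6,7,8,9}->{4}; V {4,6,7,8}->{4}; Y {3,6,8}->{8}
Constraint 3 (Z != Y) on D(Z)={4} D(Y)={8}: no change
Constraint 4 (V + Z = Y) on D(V)={4} D(Z)={4} D(Y)={8}: no change
So after all 4 constraints: D(Y) = {8}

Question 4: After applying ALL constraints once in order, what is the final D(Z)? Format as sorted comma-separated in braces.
Constraint 1 (Z != Y) on D(Z)={3,4,6,7,8,9} D(Y)={3,6,8}: no change
Constraint 2 (Z + V = Y) on D(Z)={3,4,6,7,8,9} D(V)={4,6,7,8} D(Y)={3,6,8}: Z {3,4,6,7,8,9}->{4}; V {4,6,7,8}->{4}; Y {3,6,8}->{8}
Constraint 3 (Z != Y) on D(Z)={4} D(Y)={8}: no change
Constraint 4 (V + Z = Y) on D(V)={4} D(Z)={4} D(Y)={8}: no change
So after all 4 constraints: D(Z) = {4}

Answer: {4}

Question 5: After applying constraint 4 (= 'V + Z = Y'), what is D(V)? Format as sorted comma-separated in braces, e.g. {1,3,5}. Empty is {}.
Constraint 1 (Z != Y) on D(Z)={3,4,6,7,8,9} D(Y)={3,6,8}: no change
Constraint 2 (Z + V = Y) on D(Z)={3,4,6,7,8,9} D(V)={4,6,7,8} D(Y)={3,6,8}: Z {3,4,6,7,8,9}->{4}; V {4,6,7,8}->{4}; Y {3,6,8}->{8}
Constraint 3 (Z != Y) on D(Z)={4} D(Y)={8}: no change
Constraint 4 (V + Z = Y) on D(V)={4} D(Z)={4} D(Y)={8}: no change
So after constraint 4: D(V) = {4}

Answer: {4}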